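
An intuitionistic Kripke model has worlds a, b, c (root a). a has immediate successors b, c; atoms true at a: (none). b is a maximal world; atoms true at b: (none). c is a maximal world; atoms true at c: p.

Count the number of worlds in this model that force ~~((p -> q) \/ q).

1

a: does not force it — a ||-/- ~~((p -> q) \/ q) since c is accessible from a and c ||- ~((p -> q) \/ q).
b: forces it.
c: does not force it.
Worlds forcing the formula: {b}.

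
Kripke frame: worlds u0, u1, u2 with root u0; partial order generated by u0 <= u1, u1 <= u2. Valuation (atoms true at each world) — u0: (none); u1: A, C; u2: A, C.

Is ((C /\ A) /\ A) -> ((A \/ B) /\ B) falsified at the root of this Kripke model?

Yes

u0 ||-/- ((C /\ A) /\ A) -> ((A \/ B) /\ B): at the accessible world u1, u1 ||- (C /\ A) /\ A but u1 ||-/- (A \/ B) /\ B.
u1 ||-/- (A \/ B) /\ B since u1 fails B.
So the root u0 does not force ((C /\ A) /\ A) -> ((A \/ B) /\ B); the model is a countermodel.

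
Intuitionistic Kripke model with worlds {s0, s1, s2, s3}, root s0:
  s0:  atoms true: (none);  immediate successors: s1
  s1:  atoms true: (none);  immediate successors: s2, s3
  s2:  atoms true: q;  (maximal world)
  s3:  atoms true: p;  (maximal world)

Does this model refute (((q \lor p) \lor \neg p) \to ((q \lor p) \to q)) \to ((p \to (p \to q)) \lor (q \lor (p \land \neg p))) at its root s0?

No

s0 \Vdash (((q \lor p) \lor \neg p) \to ((q \lor p) \to q)) \to ((p \to (p \to q)) \lor (q \lor (p \land \neg p))): every world accessible from s0 that forces ((q \lor p) \lor \neg p) \to ((q \lor p) \to q) (namely s2) also forces (p \to (p \to q)) \lor (q \lor (p \land \neg p)).
So the root s0 forces (((q \lor p) \lor \neg p) \to ((q \lor p) \to q)) \to ((p \to (p \to q)) \lor (q \lor (p \land \neg p))); the model is not a countermodel.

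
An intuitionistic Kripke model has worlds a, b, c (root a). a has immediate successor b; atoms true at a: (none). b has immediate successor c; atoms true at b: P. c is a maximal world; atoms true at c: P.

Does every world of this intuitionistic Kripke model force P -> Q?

Not every world: a ||-/- P -> Q.
a ||-/- P -> Q: at the accessible world b, b ||- P but b ||-/- Q.
b lacks atom Q, so b ||-/- Q.

No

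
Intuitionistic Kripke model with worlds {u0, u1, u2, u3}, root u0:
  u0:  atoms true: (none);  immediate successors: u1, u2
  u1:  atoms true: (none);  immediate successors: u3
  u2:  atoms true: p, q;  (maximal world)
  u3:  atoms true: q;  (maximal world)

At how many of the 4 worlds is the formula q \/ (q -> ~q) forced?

2

u0: does not force it — u0 ||-/- q \/ (q -> ~q): neither disjunct is forced at u0.
u1: does not force it.
u2: forces it.
u3: forces it.
Worlds forcing the formula: {u2, u3}.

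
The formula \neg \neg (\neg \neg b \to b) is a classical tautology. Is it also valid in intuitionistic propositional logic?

This is the double negation of double-negation elimination, which is intuitionistically derivable.
By Glivenko's theorem the double negation of any classical propositional tautology is intuitionistically provable; \neg \neg b \to b is classically a tautology.

Yes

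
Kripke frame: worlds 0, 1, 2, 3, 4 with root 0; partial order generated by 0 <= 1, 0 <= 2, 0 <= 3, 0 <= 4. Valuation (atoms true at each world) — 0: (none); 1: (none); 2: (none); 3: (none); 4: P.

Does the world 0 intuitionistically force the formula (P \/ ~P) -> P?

0 ||-/- (P \/ ~P) -> P: at the accessible world 1, 1 ||- P \/ ~P but 1 ||-/- P.
1 lacks atom P, so 1 ||-/- P.

No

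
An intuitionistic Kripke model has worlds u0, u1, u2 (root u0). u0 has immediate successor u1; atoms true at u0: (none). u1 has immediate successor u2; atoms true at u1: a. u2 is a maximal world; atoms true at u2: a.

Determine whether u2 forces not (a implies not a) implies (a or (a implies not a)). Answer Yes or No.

Yes

u2 forces not (a implies not a) implies (a or (a implies not a)): every world accessible from u2 that forces not (a implies not a) (namely u2) also forces a or (a implies not a).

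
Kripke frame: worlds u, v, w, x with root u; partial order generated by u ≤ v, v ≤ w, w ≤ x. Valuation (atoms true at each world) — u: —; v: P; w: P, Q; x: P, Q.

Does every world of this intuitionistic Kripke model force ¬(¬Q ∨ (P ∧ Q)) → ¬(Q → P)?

u ⊩ ¬(¬Q ∨ (P ∧ Q)) → ¬(Q → P) vacuously: no world accessible from u forces the antecedent ¬(¬Q ∨ (P ∧ Q)).
Since the root u forces ¬(¬Q ∨ (P ∧ Q)) → ¬(Q → P) and forcing is persistent (monotone upward), every world forces it.

Yes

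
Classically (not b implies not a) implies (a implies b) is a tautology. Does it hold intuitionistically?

This is the converse of contraposition, which is not intuitionistically valid.
A Kripke countermodel: worlds w0, w1; order generated by w0 <= w1; atoms true at each world — w0:{a}; w1:{a,b}.
w0 does not force (not b implies not a) implies (a implies b): already at w0 itself, w0 forces not b implies not a but w0 does not force a implies b.
w0 does not force a implies b: already at w0 itself, w0 forces a but w0 does not force b.
w0 lacks atom b, so w0 does not force b.
So the root w0 does not force the formula.

No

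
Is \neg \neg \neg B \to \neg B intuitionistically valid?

This is triple-negation reduction, which is intuitionistically derivable.
Assume \neg \neg \neg B and suppose B. Then \neg \neg B (double-negation introduction), contradicting \neg \neg \neg B. So \neg B.

Yes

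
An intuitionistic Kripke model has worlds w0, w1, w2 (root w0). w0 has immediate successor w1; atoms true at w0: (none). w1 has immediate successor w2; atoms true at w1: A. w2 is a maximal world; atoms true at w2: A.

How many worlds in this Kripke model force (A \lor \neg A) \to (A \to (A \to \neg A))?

w0: does not force it — w0 \nVdash (A \lor \neg A) \to (A \to (A \to \neg A)): at the accessible world w1, w1 \Vdash A \lor \neg A but w1 \nVdash A \to (A \to \neg A).
w1: does not force it — w1 \nVdash (A \lor \neg A) \to (A \to (A \to \neg A)): already at w1 itself, w1 \Vdash A \lor \neg A but w1 \nVdash A \to (A \to \neg A).
w2: does not force it.
Worlds forcing the formula: { }.

0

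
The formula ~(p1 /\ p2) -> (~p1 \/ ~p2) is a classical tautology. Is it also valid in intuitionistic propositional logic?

This is the constructively invalid direction of De Morgan's law for conjunction, which is not intuitionistically valid.
A Kripke countermodel: worlds 0, 1, 2; order generated by 0 <= 1, 0 <= 2; atoms true at each world — 0:{}; 1:{p1}; 2:{p2}.
0 ||-/- ~(p1 /\ p2) -> (~p1 \/ ~p2): already at 0 itself, 0 ||- ~(p1 /\ p2) but 0 ||-/- ~p1 \/ ~p2.
0 ||-/- ~p1 \/ ~p2: neither disjunct is forced at 0.
0 ||-/- ~p1 since 1 is accessible from 0 and 1 ||- p1.
So the root 0 does not force the formula.

No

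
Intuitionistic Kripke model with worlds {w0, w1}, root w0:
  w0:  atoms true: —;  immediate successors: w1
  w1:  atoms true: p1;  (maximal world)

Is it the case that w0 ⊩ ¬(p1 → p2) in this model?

w0 ⊩ ¬(p1 → p2): no world accessible from w0 forces p1 → p2.

Yes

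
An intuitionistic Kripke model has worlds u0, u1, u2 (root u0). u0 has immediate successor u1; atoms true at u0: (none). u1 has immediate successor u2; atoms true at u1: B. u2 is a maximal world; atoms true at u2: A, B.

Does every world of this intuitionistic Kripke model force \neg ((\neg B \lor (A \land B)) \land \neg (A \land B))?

u0 \Vdash \neg ((\neg B \lor (A \land B)) \land \neg (A \land B)): no world accessible from u0 forces (\neg B \lor (A \land B)) \land \neg (A \land B).
Since the root u0 forces \neg ((\neg B \lor (A \land B)) \land \neg (A \land B)) and forcing is persistent (monotone upward), every world forces it.

Yes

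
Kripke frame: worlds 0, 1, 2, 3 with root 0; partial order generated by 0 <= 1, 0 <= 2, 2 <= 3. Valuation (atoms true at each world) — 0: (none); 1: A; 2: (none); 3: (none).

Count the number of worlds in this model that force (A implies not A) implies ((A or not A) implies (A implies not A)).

4

0: forces it.
1: forces it.
2: forces it.
3: forces it.
Worlds forcing the formula: {0, 1, 2, 3}.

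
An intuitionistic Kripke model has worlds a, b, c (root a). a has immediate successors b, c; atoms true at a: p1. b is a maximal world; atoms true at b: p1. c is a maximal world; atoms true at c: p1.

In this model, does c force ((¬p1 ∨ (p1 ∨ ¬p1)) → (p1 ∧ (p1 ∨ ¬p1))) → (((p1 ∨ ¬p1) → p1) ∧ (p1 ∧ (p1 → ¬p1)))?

No

c ⊮ ((¬p1 ∨ (p1 ∨ ¬p1)) → (p1 ∧ (p1 ∨ ¬p1))) → (((p1 ∨ ¬p1) → p1) ∧ (p1 ∧ (p1 → ¬p1))): already at c itself, c ⊩ (¬p1 ∨ (p1 ∨ ¬p1)) → (p1 ∧ (p1 ∨ ¬p1)) but c ⊮ ((p1 ∨ ¬p1) → p1) ∧ (p1 ∧ (p1 → ¬p1)).
c ⊮ ((p1 ∨ ¬p1) → p1) ∧ (p1 ∧ (p1 → ¬p1)) since c fails p1 ∧ (p1 → ¬p1).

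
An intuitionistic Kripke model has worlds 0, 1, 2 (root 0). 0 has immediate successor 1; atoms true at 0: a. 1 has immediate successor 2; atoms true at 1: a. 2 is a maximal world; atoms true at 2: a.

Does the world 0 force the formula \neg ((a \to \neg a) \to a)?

No

0 \nVdash \neg ((a \to \neg a) \to a) since 0 is accessible from 0 and 0 \Vdash (a \to \neg a) \to a.
0 \Vdash (a \to \neg a) \to a vacuously: no world accessible from 0 forces the antecedent a \to \neg a.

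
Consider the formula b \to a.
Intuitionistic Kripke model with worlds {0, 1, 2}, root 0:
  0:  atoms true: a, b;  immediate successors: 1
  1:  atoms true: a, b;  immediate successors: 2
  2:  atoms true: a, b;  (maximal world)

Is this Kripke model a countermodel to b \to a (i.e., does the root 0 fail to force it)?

No

0 \Vdash b \to a: every world accessible from 0 that forces b (namely 0, 1, 2) also forces a.
So the root 0 forces b \to a; the model is not a countermodel.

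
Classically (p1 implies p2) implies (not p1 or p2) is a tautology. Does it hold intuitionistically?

No

This is the material-implication-as-disjunction principle, which is not intuitionistically valid.
A Kripke countermodel: worlds u, v; order generated by u <= v; atoms true at each world — u:{}; v:{p1,p2}.
u does not force (p1 implies p2) implies (not p1 or p2): already at u itself, u forces p1 implies p2 but u does not force not p1 or p2.
u does not force not p1 or p2: neither disjunct is forced at u.
u does not force not p1 since v is accessible from u and v forces p1.
So the root u does not force the formula.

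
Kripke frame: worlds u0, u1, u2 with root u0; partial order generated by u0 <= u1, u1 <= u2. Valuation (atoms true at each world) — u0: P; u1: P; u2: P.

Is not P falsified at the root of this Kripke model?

u0 does not force not P since u0 is accessible from u0 and u0 forces P.
So the root u0 does not force not P; the model is a countermodel.

Yes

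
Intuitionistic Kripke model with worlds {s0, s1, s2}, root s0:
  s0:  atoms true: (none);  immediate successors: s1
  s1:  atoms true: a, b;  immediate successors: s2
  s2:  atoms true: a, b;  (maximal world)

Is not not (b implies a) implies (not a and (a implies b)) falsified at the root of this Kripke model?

s0 does not force not not (b implies a) implies (not a and (a implies b)): already at s0 itself, s0 forces not not (b implies a) but s0 does not force not a and (a implies b).
s0 does not force not a and (a implies b) since s0 fails not a.
So the root s0 does not force not not (b implies a) implies (not a and (a implies b)); the model is a countermodel.

Yes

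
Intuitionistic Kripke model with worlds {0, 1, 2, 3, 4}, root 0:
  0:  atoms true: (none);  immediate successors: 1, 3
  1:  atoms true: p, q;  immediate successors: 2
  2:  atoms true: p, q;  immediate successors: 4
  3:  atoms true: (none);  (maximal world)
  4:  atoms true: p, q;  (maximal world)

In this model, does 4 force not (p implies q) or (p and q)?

4 forces not (p implies q) or (p and q) via the disjunct p and q.

Yes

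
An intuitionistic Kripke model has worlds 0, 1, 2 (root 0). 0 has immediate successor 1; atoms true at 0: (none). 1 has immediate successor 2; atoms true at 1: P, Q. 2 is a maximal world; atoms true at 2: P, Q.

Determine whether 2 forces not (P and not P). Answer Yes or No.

Yes

2 forces not (P and not P): no world accessible from 2 forces P and not P.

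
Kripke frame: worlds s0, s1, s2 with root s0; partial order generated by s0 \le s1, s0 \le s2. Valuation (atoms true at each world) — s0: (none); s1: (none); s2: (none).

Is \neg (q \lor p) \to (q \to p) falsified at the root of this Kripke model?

s0 \Vdash \neg (q \lor p) \to (q \to p): every world accessible from s0 that forces \neg (q \lor p) (namely s0, s1, s2) also forces q \to p.
So the root s0 forces \neg (q \lor p) \to (q \to p); the model is not a countermodel.

No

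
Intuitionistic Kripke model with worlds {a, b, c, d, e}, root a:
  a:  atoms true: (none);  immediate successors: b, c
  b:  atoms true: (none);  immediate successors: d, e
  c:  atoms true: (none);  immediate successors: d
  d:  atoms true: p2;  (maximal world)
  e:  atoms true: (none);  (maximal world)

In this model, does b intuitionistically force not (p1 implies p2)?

No

b does not force not (p1 implies p2) since b is accessible from b and b forces p1 implies p2.
b forces p1 implies p2 vacuously: no world accessible from b forces the antecedent p1.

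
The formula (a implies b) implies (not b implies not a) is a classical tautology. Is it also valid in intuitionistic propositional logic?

Yes

This is the forward direction of contraposition, which is intuitionistically derivable.
Assume a implies b and not b. If a held then b would follow, contradicting not b; so not a.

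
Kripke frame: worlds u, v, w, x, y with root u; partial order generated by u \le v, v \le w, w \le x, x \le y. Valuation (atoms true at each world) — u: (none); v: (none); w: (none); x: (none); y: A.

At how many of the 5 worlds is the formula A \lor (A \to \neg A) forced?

1

u: does not force it — u \nVdash A \lor (A \to \neg A): neither disjunct is forced at u.
v: does not force it — v \nVdash A \lor (A \to \neg A): neither disjunct is forced at v.
w: does not force it.
x: does not force it.
y: forces it.
Worlds forcing the formula: {y}.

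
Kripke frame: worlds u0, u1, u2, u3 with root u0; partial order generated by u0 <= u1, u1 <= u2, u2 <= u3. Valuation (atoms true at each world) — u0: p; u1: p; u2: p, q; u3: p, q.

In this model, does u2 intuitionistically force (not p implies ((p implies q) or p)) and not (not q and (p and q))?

u2 forces (not p implies ((p implies q) or p)) and not (not q and (p and q)) since u2 forces both conjuncts.

Yes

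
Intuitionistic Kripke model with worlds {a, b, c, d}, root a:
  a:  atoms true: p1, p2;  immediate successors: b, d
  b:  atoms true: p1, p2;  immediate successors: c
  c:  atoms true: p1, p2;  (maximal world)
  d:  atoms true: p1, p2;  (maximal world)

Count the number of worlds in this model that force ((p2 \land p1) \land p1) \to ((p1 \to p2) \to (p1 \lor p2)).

a: forces it.
b: forces it.
c: forces it.
d: forces it.
Worlds forcing the formula: {a, b, c, d}.

4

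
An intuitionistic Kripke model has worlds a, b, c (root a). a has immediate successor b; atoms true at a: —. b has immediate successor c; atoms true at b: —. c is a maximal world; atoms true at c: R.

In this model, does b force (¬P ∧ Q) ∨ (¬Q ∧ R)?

b ⊮ (¬P ∧ Q) ∨ (¬Q ∧ R): neither disjunct is forced at b.
b ⊮ ¬P ∧ Q since b fails Q.

No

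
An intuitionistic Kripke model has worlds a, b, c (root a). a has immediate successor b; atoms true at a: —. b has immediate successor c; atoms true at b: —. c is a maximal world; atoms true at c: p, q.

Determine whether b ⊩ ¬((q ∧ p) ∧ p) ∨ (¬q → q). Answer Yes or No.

b ⊩ ¬((q ∧ p) ∧ p) ∨ (¬q → q) via the disjunct ¬q → q.

Yes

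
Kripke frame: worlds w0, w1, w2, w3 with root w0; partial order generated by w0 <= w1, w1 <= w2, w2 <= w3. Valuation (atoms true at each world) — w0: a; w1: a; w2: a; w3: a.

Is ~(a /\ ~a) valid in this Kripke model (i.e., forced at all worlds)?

Yes

w0 ||- ~(a /\ ~a): no world accessible from w0 forces a /\ ~a.
Since the root w0 forces ~(a /\ ~a) and forcing is persistent (monotone upward), every world forces it.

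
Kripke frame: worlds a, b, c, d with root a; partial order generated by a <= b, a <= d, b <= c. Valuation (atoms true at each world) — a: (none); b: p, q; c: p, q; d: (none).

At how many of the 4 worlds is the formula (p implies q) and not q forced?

1

a: does not force it — a does not force (p implies q) and not q since a fails not q.
b: does not force it — b does not force (p implies q) and not q since b fails not q.
c: does not force it.
d: forces it.
Worlds forcing the formula: {d}.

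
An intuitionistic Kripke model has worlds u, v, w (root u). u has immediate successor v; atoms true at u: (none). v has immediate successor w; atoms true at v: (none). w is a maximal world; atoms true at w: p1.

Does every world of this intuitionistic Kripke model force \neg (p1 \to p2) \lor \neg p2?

Yes

u \Vdash \neg (p1 \to p2) \lor \neg p2 via the disjunct \neg (p1 \to p2).
Since the root u forces \neg (p1 \to p2) \lor \neg p2 and forcing is persistent (monotone upward), every world forces it.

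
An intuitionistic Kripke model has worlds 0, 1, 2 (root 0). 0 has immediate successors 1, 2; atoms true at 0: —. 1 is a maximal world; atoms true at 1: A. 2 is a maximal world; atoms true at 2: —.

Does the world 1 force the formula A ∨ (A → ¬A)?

1 ⊩ A ∨ (A → ¬A) via the disjunct A.

Yes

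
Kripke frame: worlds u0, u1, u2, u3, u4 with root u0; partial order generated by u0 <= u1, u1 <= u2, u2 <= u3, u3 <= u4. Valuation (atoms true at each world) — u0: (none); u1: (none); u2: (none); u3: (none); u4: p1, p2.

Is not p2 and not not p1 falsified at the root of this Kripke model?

u0 does not force not p2 and not not p1 since u0 fails not p2.
So the root u0 does not force not p2 and not not p1; the model is a countermodel.

Yes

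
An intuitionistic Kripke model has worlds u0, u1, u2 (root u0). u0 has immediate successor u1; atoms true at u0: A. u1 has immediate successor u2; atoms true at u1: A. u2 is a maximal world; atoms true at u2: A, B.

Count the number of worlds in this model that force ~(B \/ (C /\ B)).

0

u0: does not force it — u0 ||-/- ~(B \/ (C /\ B)) since u2 is accessible from u0 and u2 ||- B \/ (C /\ B).
u1: does not force it — u1 ||-/- ~(B \/ (C /\ B)) since u2 is accessible from u1 and u2 ||- B \/ (C /\ B).
u2: does not force it.
Worlds forcing the formula: { }.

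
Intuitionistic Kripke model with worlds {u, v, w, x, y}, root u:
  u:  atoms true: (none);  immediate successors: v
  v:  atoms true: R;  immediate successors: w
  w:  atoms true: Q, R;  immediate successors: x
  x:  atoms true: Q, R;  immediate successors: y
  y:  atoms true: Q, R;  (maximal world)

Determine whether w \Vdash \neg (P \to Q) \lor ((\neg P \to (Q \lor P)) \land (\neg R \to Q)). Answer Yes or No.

w \Vdash \neg (P \to Q) \lor ((\neg P \to (Q \lor P)) \land (\neg R \to Q)) via the disjunct (\neg P \to (Q \lor P)) \land (\neg R \to Q).

Yes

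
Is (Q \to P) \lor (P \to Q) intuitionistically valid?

This is the Gödel–Dummett linearity axiom, which is not intuitionistically valid.
A Kripke countermodel: worlds w0, w1, w2; order generated by w0 \le w1, w0 \le w2; atoms true at each world — w0:{}; w1:{Q}; w2:{P}.
w0 \nVdash (Q \to P) \lor (P \to Q): neither disjunct is forced at w0.
w0 \nVdash Q \to P: at the accessible world w1, w1 \Vdash Q but w1 \nVdash P.
w1 lacks atom P, so w1 \nVdash P.
So the root w0 does not force the formula.

No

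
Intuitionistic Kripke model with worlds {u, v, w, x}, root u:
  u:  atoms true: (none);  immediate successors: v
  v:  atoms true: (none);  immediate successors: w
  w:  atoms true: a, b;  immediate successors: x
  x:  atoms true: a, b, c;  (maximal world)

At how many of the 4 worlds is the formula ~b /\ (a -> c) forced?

0

u: does not force it — u ||-/- ~b /\ (a -> c) since u fails ~b.
v: does not force it — v ||-/- ~b /\ (a -> c) since v fails ~b.
w: does not force it.
x: does not force it.
Worlds forcing the formula: { }.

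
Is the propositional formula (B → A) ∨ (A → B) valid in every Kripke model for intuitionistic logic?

No

This is the Gödel–Dummett linearity axiom, which is not intuitionistically valid.
A Kripke countermodel: worlds u0, u1, u2; order generated by u0 ≤ u1, u0 ≤ u2; atoms true at each world — u0:{}; u1:{B}; u2:{A}.
u0 ⊮ (B → A) ∨ (A → B): neither disjunct is forced at u0.
u0 ⊮ B → A: at the accessible world u1, u1 ⊩ B but u1 ⊮ A.
u1 lacks atom A, so u1 ⊮ A.
So the root u0 does not force the formula.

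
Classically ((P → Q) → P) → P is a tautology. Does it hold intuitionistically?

This is Peirce's law, which is not intuitionistically valid.
A Kripke countermodel: worlds u, v; order generated by u ≤ v; atoms true at each world — u:{}; v:{P}.
u ⊮ ((P → Q) → P) → P: already at u itself, u ⊩ (P → Q) → P but u ⊮ P.
u lacks atom P, so u ⊮ P.
So the root u does not force the formula.

No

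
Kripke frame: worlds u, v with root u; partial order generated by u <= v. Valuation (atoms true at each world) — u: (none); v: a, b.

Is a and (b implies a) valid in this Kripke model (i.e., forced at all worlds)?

No

Not every world: u does not force a and (b implies a).
u does not force a and (b implies a) since u fails a.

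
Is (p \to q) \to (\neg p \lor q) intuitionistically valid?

This is the material-implication-as-disjunction principle, which is not intuitionistically valid.
A Kripke countermodel: worlds a, b; order generated by a \le b; atoms true at each world — a:{}; b:{p,q}.
a \nVdash (p \to q) \to (\neg p \lor q): already at a itself, a \Vdash p \to q but a \nVdash \neg p \lor q.
a \nVdash \neg p \lor q: neither disjunct is forced at a.
a \nVdash \neg p since b is accessible from a and b \Vdash p.
So the root a does not force the formula.

No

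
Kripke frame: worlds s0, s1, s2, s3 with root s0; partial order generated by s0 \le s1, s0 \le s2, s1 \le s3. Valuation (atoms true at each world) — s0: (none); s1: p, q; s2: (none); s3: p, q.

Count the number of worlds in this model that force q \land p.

s0: does not force it — s0 \nVdash q \land p since s0 fails q.
s1: forces it.
s2: does not force it.
s3: forces it.
Worlds forcing the formula: {s1, s3}.

2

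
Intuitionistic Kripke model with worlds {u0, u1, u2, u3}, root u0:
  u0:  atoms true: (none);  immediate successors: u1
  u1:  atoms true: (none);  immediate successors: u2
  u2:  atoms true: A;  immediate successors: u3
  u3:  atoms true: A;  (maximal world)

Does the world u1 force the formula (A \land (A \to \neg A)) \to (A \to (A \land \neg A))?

u1 \Vdash (A \land (A \to \neg A)) \to (A \to (A \land \neg A)) vacuously: no world accessible from u1 forces the antecedent A \land (A \to \neg A).

Yes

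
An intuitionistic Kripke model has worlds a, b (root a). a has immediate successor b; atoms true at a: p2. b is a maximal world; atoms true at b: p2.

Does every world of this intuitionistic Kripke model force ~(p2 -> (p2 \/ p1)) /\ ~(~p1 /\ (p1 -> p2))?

Not every world: a ||-/- ~(p2 -> (p2 \/ p1)) /\ ~(~p1 /\ (p1 -> p2)).
a ||-/- ~(p2 -> (p2 \/ p1)) /\ ~(~p1 /\ (p1 -> p2)) since a fails ~(p2 -> (p2 \/ p1)).

No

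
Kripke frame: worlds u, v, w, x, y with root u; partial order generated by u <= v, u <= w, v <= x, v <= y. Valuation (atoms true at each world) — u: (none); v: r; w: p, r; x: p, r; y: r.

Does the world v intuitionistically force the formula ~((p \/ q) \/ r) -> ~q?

v ||- ~((p \/ q) \/ r) -> ~q vacuously: no world accessible from v forces the antecedent ~((p \/ q) \/ r).

Yes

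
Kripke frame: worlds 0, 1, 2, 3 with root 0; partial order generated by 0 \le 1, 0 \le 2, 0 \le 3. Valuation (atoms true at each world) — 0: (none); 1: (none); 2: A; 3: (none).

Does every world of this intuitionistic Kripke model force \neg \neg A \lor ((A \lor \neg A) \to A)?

Not every world: 0 \nVdash \neg \neg A \lor ((A \lor \neg A) \to A).
0 \nVdash \neg \neg A \lor ((A \lor \neg A) \to A): neither disjunct is forced at 0.
0 \nVdash \neg \neg A since 1 is accessible from 0 and 1 \Vdash \neg A.

No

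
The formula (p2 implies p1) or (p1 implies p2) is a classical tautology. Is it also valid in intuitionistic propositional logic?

This is the Gödel–Dummett linearity axiom, which is not intuitionistically valid.
A Kripke countermodel: worlds s0, s1, s2; order generated by s0 <= s1, s0 <= s2; atoms true at each world — s0:{}; s1:{p2}; s2:{p1}.
s0 does not force (p2 implies p1) or (p1 implies p2): neither disjunct is forced at s0.
s0 does not force p2 implies p1: at the accessible world s1, s1 forces p2 but s1 does not force p1.
s1 lacks atom p1, so s1 does not force p1.
So the root s0 does not force the formula.

No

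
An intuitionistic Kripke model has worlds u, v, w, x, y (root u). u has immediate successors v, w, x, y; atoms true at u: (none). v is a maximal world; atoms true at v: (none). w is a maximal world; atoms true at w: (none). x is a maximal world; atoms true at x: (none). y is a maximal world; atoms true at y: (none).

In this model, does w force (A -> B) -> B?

No

w ||-/- (A -> B) -> B: already at w itself, w ||- A -> B but w ||-/- B.
w lacks atom B, so w ||-/- B.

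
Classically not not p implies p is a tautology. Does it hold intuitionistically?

This is double-negation elimination, which is not intuitionistically valid.
A Kripke countermodel: worlds 0, 1; order generated by 0 <= 1; atoms true at each world — 0:{}; 1:{p}.
0 does not force not not p implies p: already at 0 itself, 0 forces not not p but 0 does not force p.
0 lacks atom p, so 0 does not force p.
So the root 0 does not force the formula.

No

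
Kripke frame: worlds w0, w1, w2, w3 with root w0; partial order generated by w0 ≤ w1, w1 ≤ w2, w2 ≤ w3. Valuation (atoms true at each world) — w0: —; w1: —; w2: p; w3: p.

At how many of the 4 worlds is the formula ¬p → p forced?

w0: forces it.
w1: forces it.
w2: forces it.
w3: forces it.
Worlds forcing the formula: {w0, w1, w2, w3}.

4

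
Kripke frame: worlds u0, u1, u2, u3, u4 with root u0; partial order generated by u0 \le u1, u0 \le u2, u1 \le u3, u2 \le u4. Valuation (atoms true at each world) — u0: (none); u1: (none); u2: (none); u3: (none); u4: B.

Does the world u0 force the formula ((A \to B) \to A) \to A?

u0 \Vdash ((A \to B) \to A) \to A vacuously: no world accessible from u0 forces the antecedent (A \to B) \to A.

Yes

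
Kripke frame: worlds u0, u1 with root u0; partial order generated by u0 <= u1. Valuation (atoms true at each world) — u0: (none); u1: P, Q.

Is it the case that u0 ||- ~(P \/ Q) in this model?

u0 ||-/- ~(P \/ Q) since u1 is accessible from u0 and u1 ||- P \/ Q.
u1 ||- P \/ Q via the disjunct P.

No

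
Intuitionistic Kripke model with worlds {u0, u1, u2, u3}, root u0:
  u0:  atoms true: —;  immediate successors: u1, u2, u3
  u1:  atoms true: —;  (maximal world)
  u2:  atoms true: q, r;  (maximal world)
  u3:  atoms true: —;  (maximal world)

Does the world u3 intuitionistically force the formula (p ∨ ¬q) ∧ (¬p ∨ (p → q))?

u3 ⊩ (p ∨ ¬q) ∧ (¬p ∨ (p → q)) since u3 forces both conjuncts.

Yes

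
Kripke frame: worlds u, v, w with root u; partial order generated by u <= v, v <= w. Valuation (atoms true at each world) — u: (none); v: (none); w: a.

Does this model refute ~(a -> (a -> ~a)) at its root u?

u ||- ~(a -> (a -> ~a)): no world accessible from u forces a -> (a -> ~a).
So the root u forces ~(a -> (a -> ~a)); the model is not a countermodel.

No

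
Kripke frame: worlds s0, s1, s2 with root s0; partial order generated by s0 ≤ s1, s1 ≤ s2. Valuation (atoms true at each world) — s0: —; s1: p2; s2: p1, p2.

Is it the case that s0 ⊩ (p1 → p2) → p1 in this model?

No

s0 ⊮ (p1 → p2) → p1: already at s0 itself, s0 ⊩ p1 → p2 but s0 ⊮ p1.
s0 lacks atom p1, so s0 ⊮ p1.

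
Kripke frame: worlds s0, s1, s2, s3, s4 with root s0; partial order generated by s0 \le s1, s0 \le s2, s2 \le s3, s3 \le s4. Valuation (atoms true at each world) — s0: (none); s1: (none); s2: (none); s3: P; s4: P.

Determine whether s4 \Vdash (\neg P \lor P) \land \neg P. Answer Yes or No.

s4 \nVdash (\neg P \lor P) \land \neg P since s4 fails \neg P.

No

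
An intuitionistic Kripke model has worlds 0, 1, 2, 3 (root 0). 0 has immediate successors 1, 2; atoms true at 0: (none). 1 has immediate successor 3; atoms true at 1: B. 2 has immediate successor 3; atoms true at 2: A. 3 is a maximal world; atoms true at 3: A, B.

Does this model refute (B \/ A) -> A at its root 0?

0 ||-/- (B \/ A) -> A: at the accessible world 1, 1 ||- B \/ A but 1 ||-/- A.
1 lacks atom A, so 1 ||-/- A.
So the root 0 does not force (B \/ A) -> A; the model is a countermodel.

Yes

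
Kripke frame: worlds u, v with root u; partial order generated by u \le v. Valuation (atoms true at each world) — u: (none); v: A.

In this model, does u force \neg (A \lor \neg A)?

No

u \nVdash \neg (A \lor \neg A) since v is accessible from u and v \Vdash A \lor \neg A.
v \Vdash A \lor \neg A via the disjunct A.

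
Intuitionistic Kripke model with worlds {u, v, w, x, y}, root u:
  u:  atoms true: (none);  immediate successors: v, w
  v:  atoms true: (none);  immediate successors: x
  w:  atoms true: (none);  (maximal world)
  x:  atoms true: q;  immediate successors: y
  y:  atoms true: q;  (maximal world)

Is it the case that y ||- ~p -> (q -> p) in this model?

No

y ||-/- ~p -> (q -> p): already at y itself, y ||- ~p but y ||-/- q -> p.
y ||-/- q -> p: already at y itself, y ||- q but y ||-/- p.
y lacks atom p, so y ||-/- p.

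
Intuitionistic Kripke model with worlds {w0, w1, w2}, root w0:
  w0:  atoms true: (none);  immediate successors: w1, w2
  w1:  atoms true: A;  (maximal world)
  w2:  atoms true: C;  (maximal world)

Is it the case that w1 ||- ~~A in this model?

w1 ||- ~~A: no world accessible from w1 forces ~A.

Yes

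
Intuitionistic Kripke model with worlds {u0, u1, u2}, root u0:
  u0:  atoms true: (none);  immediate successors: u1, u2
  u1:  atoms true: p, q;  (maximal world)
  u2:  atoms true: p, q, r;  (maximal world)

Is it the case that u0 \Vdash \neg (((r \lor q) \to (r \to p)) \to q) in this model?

No

u0 \nVdash \neg (((r \lor q) \to (r \to p)) \to q) since u1 is accessible from u0 and u1 \Vdash ((r \lor q) \to (r \to p)) \to q.
u1 \Vdash ((r \lor q) \to (r \to p)) \to q: every world accessible from u1 that forces (r \lor q) \to (r \to p) (namely u1) also forces q.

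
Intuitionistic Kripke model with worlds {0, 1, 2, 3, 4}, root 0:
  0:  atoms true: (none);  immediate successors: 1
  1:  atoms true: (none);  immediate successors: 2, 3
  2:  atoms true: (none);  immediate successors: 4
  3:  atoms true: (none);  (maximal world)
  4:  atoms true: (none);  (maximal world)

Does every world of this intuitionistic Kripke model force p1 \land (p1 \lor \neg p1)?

Not every world: 0 \nVdash p1 \land (p1 \lor \neg p1).
0 \nVdash p1 \land (p1 \lor \neg p1) since 0 fails p1.

No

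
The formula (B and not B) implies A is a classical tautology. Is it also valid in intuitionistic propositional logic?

This is an instance of ex falso quodlibet, which is intuitionistically derivable.
No world can force both B and not B, so the antecedent B and not B is never forced and the implication holds vacuously at every world.

Yes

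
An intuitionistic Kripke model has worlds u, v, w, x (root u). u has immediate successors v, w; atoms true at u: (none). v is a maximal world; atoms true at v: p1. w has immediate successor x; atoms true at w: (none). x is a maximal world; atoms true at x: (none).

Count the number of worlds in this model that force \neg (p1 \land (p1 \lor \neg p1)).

2

u: does not force it — u \nVdash \neg (p1 \land (p1 \lor \neg p1)) since v is accessible from u and v \Vdash p1 \land (p1 \lor \neg p1).
v: does not force it.
w: forces it.
x: forces it.
Worlds forcing the formula: {w, x}.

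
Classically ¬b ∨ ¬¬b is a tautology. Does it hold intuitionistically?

No

This is the weak law of excluded middle, which is not intuitionistically valid.
A Kripke countermodel: worlds s0, s1, s2; order generated by s0 ≤ s1, s0 ≤ s2; atoms true at each world — s0:{}; s1:{b}; s2:{}.
s0 ⊮ ¬b ∨ ¬¬b: neither disjunct is forced at s0.
s0 ⊮ ¬b since s1 is accessible from s0 and s1 ⊩ b.
So the root s0 does not force the formula.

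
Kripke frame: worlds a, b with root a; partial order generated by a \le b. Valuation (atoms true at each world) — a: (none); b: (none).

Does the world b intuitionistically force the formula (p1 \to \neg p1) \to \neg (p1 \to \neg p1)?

No

b \nVdash (p1 \to \neg p1) \to \neg (p1 \to \neg p1): already at b itself, b \Vdash p1 \to \neg p1 but b \nVdash \neg (p1 \to \neg p1).
b \nVdash \neg (p1 \to \neg p1) since b is accessible from b and b \Vdash p1 \to \neg p1.
b \Vdash p1 \to \neg p1 vacuously: no world accessible from b forces the antecedent p1.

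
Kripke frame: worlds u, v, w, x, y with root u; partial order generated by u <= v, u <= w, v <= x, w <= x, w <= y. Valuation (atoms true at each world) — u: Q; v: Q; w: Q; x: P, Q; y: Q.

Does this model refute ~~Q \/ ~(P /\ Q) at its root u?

u ||- ~~Q \/ ~(P /\ Q) via the disjunct ~~Q.
So the root u forces ~~Q \/ ~(P /\ Q); the model is not a countermodel.

No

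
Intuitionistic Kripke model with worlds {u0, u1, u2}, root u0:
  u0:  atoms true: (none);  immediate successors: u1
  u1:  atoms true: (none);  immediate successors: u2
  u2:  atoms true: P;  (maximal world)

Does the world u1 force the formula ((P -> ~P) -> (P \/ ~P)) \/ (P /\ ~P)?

u1 ||- ((P -> ~P) -> (P \/ ~P)) \/ (P /\ ~P) via the disjunct (P -> ~P) -> (P \/ ~P).

Yes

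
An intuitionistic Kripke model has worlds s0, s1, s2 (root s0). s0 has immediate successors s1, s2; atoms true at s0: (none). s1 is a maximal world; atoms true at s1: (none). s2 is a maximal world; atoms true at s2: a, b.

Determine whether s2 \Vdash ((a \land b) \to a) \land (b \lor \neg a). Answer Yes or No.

Yes

s2 \Vdash ((a \land b) \to a) \land (b \lor \neg a) since s2 forces both conjuncts.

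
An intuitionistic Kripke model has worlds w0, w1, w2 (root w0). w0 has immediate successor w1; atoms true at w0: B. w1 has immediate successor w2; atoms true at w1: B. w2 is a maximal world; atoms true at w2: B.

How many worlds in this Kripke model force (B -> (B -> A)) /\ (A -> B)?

w0: does not force it — w0 ||-/- (B -> (B -> A)) /\ (A -> B) since w0 fails B -> (B -> A).
w1: does not force it — w1 ||-/- (B -> (B -> A)) /\ (A -> B) since w1 fails B -> (B -> A).
w2: does not force it.
Worlds forcing the formula: { }.

0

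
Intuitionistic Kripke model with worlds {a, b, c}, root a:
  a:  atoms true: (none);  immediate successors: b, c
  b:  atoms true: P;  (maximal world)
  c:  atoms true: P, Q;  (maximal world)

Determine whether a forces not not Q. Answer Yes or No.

No

a does not force not not Q since b is accessible from a and b forces not Q.
b forces not Q: no world accessible from b forces Q.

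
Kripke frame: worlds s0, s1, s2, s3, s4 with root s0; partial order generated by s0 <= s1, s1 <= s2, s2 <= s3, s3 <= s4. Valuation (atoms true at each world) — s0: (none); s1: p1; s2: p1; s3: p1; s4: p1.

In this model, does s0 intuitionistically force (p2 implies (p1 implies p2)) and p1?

s0 does not force (p2 implies (p1 implies p2)) and p1 since s0 fails p1.

No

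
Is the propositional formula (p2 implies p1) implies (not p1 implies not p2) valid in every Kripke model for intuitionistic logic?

Yes

This is the forward direction of contraposition, which is intuitionistically derivable.
Assume p2 implies p1 and not p1. If p2 held then p1 would follow, contradicting not p1; so not p2.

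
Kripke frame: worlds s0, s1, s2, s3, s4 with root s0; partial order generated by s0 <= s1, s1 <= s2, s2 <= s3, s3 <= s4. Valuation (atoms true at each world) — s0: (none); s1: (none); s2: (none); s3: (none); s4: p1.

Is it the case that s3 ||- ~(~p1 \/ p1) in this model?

s3 ||-/- ~(~p1 \/ p1) since s4 is accessible from s3 and s4 ||- ~p1 \/ p1.
s4 ||- ~p1 \/ p1 via the disjunct p1.

No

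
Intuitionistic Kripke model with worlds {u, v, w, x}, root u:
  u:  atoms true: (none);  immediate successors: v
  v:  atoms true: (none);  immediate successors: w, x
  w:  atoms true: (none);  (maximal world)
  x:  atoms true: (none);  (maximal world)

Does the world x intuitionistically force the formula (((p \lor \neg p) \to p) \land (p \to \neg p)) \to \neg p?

x \Vdash (((p \lor \neg p) \to p) \land (p \to \neg p)) \to \neg p vacuously: no world accessible from x forces the antecedent ((p \lor \neg p) \to p) \land (p \to \neg p).

Yes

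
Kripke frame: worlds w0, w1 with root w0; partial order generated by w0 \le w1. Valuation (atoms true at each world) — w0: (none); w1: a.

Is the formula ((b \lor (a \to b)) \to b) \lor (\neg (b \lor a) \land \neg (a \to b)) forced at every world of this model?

Yes

w0 \Vdash ((b \lor (a \to b)) \to b) \lor (\neg (b \lor a) \land \neg (a \to b)) via the disjunct (b \lor (a \to b)) \to b.
Since the root w0 forces ((b \lor (a \to b)) \to b) \lor (\neg (b \lor a) \land \neg (a \to b)) and forcing is persistent (monotone upward), every world forces it.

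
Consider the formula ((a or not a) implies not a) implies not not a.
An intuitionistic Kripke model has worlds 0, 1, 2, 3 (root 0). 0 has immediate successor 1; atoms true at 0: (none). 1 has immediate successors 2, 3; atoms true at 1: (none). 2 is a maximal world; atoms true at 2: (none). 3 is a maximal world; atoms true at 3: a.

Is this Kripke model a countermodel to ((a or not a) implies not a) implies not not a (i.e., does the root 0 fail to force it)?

Yes

0 does not force ((a or not a) implies not a) implies not not a: at the accessible world 2, 2 forces (a or not a) implies not a but 2 does not force not not a.
2 does not force not not a since 2 is accessible from 2 and 2 forces not a.
2 forces not a: no world accessible from 2 forces a.
So the root 0 does not force ((a or not a) implies not a) implies not not a; the model is a countermodel.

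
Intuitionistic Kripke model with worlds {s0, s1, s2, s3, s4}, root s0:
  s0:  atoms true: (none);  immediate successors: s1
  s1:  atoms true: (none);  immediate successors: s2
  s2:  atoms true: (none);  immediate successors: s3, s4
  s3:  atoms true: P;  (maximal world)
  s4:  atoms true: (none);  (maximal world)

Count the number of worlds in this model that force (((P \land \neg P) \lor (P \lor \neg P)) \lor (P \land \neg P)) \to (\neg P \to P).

s0: does not force it — s0 \nVdash (((P \land \neg P) \lor (P \lor \neg P)) \lor (P \land \neg P)) \to (\neg P \to P): at the accessible world s4, s4 \Vdash ((P \land \neg P) \lor (P \lor \neg P)) \lor (P \land \neg P) but s4 \nVdash \neg P \to P.
s1: does not force it.
s2: does not force it.
s3: forces it.
s4: does not force it.
Worlds forcing the formula: {s3}.

1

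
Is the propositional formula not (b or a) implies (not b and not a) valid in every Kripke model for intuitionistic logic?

This is a constructively valid De Morgan direction (negated disjunction to conjunction of negations), which is intuitionistically derivable.
From not (b or a): if b held then b or a would, contradiction — so not b; similarly not a.

Yes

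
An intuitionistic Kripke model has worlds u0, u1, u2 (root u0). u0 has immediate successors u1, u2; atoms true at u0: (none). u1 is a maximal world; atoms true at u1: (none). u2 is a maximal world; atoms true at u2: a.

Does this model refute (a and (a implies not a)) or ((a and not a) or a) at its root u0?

Yes

u0 does not force (a and (a implies not a)) or ((a and not a) or a): neither disjunct is forced at u0.
u0 does not force a and (a implies not a) since u0 fails a.
So the root u0 does not force (a and (a implies not a)) or ((a and not a) or a); the model is a countermodel.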